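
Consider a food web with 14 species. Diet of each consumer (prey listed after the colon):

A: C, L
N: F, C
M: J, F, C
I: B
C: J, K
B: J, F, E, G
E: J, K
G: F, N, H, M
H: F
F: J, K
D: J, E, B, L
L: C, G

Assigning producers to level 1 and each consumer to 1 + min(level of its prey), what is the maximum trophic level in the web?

3

Producers (level 1): J, K.
Following each consumer down to its lowest-level prey: J → F → G (levels 1 through 3).
All prey of G (F 2, M 2, N 3, H 3) are at level 2 or above, so G is at level 1 + 2 = 3.
Every consumer has at least one prey at level 2 or below, so none exceeds level 3.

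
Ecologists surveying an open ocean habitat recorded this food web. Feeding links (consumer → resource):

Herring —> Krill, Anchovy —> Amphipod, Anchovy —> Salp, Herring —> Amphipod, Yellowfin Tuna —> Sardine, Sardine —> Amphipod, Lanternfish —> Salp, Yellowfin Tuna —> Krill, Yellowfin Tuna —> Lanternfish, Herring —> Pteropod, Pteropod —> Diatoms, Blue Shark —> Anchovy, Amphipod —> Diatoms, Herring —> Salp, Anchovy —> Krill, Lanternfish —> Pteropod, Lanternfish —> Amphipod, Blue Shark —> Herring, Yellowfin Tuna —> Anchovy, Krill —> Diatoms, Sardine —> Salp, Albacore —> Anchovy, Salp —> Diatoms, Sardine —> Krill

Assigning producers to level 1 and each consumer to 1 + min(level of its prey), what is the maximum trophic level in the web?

Producers (level 1): Diatoms.
Following each consumer down to its lowest-level prey: Diatoms → Amphipod → Anchovy → Albacore (levels 1 through 4).
All prey of Albacore (Anchovy 3) are at level 3 or above, so Albacore is at level 1 + 3 = 4.
Every consumer has at least one prey at level 3 or below, so none exceeds level 4.

4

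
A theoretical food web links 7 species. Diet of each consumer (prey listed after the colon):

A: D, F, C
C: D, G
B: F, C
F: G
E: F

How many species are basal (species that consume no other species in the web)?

2

Basal species (no prey listed): D, G.
Count: 2.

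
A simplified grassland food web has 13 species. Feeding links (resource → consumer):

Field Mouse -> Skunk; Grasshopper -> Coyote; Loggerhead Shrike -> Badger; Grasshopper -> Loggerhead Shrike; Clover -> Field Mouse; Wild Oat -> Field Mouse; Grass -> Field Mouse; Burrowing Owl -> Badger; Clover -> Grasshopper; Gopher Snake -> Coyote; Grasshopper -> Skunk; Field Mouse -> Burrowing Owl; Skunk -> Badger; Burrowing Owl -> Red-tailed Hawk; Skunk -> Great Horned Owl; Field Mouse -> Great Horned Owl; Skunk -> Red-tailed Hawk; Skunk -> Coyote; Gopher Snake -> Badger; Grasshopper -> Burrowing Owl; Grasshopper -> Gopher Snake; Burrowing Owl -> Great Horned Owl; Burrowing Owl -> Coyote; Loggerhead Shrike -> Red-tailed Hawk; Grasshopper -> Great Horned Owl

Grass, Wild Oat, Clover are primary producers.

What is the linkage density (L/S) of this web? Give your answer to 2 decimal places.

L/S = 1.92

There are L = 25 links among S = 13 species.
L/S = 25/13 = 1.9231 ≈ 1.92.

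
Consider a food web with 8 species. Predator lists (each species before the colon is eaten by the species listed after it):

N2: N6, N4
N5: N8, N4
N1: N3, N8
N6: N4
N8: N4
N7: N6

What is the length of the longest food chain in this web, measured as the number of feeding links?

2 links

One longest chain: N1 → N8 → N4.
It has 3 species and 2 links.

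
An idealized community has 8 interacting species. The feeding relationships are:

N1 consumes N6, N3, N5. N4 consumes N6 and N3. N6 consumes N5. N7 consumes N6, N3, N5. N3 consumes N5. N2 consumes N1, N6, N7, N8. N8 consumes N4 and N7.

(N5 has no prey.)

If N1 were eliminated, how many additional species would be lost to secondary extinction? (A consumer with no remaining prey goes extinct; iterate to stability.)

Remove N1.
Every predator of it retains at least one other prey: N2 still has N6, N7, N8.
No consumer loses all prey, so no secondary extinctions occur.

0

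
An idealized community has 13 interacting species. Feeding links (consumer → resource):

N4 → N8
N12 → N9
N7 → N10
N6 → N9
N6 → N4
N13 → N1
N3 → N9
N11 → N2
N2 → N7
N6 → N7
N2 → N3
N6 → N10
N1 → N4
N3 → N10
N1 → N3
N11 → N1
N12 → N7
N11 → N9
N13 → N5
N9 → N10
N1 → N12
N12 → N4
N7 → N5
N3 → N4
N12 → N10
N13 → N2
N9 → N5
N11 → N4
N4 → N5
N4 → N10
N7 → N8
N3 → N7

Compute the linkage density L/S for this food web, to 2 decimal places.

L/S = 2.46

There are L = 32 links among S = 13 species.
L/S = 32/13 = 2.4615 ≈ 2.46.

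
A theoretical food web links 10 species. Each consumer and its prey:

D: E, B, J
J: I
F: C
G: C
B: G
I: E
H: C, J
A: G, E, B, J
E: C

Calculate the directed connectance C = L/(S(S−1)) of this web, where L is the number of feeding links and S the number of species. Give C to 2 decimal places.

C = 0.17

The web has S = 10 species and L = 15 feeding links.
C = L / (S(S−1)) = 15 / 90 = 0.1667 ≈ 0.17.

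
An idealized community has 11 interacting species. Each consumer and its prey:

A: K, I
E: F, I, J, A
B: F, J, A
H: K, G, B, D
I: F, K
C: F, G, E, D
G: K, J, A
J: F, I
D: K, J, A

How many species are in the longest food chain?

5 species

One longest chain: F → I → J → D → C.
It has 5 species and 4 links.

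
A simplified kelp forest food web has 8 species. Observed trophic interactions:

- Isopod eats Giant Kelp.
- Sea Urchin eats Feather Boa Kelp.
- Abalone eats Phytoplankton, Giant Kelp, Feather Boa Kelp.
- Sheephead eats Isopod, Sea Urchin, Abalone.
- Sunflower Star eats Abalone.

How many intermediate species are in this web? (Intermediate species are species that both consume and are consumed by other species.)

3

Intermediate species (has both prey and predators): Sea Urchin, Abalone, Isopod.
Count: 3.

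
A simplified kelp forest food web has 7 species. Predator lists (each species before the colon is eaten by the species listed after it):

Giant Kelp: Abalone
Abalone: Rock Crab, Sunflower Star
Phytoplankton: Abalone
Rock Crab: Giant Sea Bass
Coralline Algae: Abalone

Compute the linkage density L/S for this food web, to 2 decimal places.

There are L = 6 links among S = 7 species.
L/S = 6/7 = 0.8571 ≈ 0.86.

L/S = 0.86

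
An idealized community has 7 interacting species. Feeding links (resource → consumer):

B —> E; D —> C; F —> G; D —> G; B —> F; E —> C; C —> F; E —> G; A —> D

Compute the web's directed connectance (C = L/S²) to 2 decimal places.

C = 0.18

The web has S = 7 species and L = 9 feeding links.
C = L / S² = 9 / 49 = 0.1837 ≈ 0.18.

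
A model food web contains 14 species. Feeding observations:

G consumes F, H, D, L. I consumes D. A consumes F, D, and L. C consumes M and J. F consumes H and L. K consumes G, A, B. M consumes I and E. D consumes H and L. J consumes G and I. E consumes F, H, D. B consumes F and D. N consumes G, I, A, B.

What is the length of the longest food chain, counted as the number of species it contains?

5 species

One longest chain: H → F → G → J → C.
It has 5 species and 4 links.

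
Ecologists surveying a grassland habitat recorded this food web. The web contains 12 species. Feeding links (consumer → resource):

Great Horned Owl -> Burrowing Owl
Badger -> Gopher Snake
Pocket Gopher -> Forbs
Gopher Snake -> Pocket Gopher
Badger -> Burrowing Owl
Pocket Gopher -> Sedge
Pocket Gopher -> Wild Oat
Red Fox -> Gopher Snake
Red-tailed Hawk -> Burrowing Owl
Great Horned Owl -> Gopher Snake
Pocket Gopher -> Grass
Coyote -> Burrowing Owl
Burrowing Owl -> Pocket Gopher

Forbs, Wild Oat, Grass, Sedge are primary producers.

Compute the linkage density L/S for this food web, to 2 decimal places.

L/S = 1.08

There are L = 13 links among S = 12 species.
L/S = 13/12 = 1.0833 ≈ 1.08.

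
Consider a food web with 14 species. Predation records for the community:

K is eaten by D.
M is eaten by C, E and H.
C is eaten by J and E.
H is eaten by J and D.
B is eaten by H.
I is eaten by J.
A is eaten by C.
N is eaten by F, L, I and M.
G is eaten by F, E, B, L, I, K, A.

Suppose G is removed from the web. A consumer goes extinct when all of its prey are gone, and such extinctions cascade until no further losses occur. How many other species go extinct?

3

Remove G.
Round 1: K (all prey gone), A (all prey gone), B (all prey gone) → extinct.
No further losses. Total secondary extinctions: 3.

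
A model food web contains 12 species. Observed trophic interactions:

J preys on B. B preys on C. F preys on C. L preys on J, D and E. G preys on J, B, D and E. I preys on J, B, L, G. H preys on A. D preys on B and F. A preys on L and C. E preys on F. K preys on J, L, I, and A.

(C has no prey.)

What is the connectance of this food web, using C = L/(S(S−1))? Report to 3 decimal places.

C = 0.182

The web has S = 12 species and L = 24 feeding links.
C = L / (S(S−1)) = 24 / 132 = 0.1818 ≈ 0.182.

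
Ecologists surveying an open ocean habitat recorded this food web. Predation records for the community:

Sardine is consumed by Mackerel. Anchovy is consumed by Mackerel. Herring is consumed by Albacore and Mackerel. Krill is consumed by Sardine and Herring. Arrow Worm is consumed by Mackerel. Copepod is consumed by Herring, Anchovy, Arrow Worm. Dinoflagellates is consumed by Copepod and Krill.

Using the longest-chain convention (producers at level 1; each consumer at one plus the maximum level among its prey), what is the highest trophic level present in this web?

Producers (level 1): Dinoflagellates.
Dinoflagellates → Krill → Sardine → Mackerel gives Mackerel level 4.
No species has a prey at level 4, so no species reaches level 5.

4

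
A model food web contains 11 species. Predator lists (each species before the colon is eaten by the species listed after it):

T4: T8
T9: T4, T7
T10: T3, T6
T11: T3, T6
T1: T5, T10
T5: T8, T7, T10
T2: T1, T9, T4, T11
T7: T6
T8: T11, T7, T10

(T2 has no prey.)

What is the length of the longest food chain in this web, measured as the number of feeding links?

5 links

One longest chain: T2 → T9 → T4 → T8 → T10 → T3.
It has 6 species and 5 links.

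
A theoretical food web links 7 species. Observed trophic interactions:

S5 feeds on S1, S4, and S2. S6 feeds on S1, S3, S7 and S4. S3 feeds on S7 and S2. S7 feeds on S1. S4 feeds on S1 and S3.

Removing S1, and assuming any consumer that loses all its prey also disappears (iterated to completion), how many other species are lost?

Remove S1.
Round 1: S7 (all prey gone) → extinct.
No further losses. Total secondary extinctions: 1.

1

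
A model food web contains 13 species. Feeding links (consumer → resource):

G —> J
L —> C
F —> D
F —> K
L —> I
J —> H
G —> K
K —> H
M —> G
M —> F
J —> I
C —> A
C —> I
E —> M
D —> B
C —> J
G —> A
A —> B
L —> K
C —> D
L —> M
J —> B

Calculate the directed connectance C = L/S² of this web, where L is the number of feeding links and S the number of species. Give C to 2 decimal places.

The web has S = 13 species and L = 22 feeding links.
C = L / S² = 22 / 169 = 0.1302 ≈ 0.13.

C = 0.13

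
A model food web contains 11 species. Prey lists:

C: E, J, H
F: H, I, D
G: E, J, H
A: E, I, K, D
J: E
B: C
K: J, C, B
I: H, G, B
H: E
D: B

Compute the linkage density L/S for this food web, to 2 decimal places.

L/S = 2.09

There are L = 23 links among S = 11 species.
L/S = 23/11 = 2.0909 ≈ 2.09.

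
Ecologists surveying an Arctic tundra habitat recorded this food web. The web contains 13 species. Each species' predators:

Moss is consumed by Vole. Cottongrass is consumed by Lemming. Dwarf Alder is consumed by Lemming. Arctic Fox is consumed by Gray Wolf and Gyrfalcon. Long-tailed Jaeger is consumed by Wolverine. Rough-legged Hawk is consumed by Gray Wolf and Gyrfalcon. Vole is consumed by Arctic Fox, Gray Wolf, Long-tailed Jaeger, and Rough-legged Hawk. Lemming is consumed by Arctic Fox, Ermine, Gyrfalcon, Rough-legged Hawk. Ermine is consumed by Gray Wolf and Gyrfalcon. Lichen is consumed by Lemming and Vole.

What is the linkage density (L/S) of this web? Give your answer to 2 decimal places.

There are L = 20 links among S = 13 species.
L/S = 20/13 = 1.5385 ≈ 1.54.

L/S = 1.54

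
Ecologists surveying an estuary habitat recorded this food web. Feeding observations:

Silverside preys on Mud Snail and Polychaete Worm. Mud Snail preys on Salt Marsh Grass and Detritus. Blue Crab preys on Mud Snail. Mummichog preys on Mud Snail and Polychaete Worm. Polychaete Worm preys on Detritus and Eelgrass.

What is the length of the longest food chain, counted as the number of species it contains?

One longest chain: Salt Marsh Grass → Mud Snail → Blue Crab.
It has 3 species and 2 links.

3 species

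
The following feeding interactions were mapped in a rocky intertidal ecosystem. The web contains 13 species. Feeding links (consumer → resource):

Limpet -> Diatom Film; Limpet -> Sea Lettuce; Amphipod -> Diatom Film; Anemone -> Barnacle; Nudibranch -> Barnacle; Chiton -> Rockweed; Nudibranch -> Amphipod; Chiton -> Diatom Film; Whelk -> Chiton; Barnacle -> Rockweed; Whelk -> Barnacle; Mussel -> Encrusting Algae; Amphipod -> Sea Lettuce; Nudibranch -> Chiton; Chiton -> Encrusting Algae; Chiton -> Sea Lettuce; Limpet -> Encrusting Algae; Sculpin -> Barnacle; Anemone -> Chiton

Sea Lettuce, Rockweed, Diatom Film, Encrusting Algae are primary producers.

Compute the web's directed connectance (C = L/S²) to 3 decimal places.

The web has S = 13 species and L = 19 feeding links.
C = L / S² = 19 / 169 = 0.1124 ≈ 0.112.

C = 0.112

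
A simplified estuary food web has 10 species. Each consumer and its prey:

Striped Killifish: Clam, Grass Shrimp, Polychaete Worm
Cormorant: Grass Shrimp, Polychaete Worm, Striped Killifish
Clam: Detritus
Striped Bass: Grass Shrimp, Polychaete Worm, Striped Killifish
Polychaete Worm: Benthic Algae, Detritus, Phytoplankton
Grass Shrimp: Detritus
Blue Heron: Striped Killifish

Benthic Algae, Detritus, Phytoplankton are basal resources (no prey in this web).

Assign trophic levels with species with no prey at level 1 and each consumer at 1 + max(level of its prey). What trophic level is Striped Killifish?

Detritus has no prey (basal) → level 1.
Clam eats Detritus → level 2.
Striped Killifish eats Clam (level 2); other prey at levels: Grass Shrimp 2, Polychaete Worm 2 → level 3.

Trophic level 3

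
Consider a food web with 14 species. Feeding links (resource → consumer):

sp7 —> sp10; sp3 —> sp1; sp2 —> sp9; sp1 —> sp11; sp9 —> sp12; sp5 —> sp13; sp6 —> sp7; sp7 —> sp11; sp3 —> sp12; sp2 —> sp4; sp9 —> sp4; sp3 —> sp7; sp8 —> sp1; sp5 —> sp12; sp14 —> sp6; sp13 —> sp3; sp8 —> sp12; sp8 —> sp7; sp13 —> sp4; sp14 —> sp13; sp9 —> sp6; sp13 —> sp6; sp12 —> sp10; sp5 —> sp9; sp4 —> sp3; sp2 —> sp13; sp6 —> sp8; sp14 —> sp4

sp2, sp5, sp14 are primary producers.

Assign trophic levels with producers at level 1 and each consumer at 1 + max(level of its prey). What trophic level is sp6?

Trophic level 3

sp2 is a producer → level 1.
sp9 eats sp2 (level 1); other prey at levels: sp5 1 → level 2.
sp6 eats sp9 (level 2); other prey at levels: sp14 1, sp13 2 → level 3.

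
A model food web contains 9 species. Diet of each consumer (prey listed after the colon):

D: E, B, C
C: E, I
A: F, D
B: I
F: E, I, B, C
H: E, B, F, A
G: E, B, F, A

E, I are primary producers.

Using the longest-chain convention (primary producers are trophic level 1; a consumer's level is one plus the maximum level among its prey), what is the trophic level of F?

Trophic level 3

I is a producer → level 1.
B eats I → level 2.
F eats B (level 2); other prey at levels: E 1, I 1, C 2 → level 3.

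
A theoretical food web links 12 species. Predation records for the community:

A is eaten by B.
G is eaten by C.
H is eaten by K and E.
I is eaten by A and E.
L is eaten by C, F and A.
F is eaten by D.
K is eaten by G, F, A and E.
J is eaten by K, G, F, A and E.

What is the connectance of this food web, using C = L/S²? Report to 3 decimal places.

The web has S = 12 species and L = 19 feeding links.
C = L / S² = 19 / 144 = 0.1319 ≈ 0.132.

C = 0.132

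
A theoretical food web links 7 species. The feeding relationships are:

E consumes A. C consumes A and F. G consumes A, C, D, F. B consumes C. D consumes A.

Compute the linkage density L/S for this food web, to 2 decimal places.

There are L = 9 links among S = 7 species.
L/S = 9/7 = 1.2857 ≈ 1.29.

L/S = 1.29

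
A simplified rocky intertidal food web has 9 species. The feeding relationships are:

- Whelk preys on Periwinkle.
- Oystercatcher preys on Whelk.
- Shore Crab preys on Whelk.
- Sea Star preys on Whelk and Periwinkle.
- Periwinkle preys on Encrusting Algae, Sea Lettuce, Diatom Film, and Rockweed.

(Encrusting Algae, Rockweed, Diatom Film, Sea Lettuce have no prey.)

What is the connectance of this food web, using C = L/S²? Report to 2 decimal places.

The web has S = 9 species and L = 9 feeding links.
C = L / S² = 9 / 81 = 0.1111 ≈ 0.11.

C = 0.11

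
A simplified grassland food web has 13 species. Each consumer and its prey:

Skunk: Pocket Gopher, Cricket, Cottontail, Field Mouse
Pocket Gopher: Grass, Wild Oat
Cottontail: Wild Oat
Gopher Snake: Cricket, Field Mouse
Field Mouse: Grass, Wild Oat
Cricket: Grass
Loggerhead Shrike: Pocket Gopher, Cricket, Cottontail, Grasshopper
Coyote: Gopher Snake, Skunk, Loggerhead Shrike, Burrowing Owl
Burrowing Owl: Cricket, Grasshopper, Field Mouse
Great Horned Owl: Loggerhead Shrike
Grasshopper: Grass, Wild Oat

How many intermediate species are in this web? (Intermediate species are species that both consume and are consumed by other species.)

9

Intermediate species (has both prey and predators): Pocket Gopher, Cricket, Cottontail, Grasshopper, Field Mouse, Gopher Snake, Skunk, Loggerhead Shrike, Burrowing Owl.
Count: 9.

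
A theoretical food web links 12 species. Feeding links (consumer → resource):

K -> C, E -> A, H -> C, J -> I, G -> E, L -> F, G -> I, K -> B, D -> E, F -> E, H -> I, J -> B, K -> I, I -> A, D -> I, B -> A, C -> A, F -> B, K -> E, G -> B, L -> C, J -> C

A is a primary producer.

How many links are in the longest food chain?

One longest chain: A → E → F → L.
It has 4 species and 3 links.

3 links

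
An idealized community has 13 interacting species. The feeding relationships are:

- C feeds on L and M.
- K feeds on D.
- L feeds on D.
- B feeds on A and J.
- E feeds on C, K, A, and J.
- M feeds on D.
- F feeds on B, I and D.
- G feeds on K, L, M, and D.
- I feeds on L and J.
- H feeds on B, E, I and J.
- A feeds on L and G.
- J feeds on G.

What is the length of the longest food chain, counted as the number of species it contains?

6 species

One longest chain: D → L → G → J → I → F.
It has 6 species and 5 links.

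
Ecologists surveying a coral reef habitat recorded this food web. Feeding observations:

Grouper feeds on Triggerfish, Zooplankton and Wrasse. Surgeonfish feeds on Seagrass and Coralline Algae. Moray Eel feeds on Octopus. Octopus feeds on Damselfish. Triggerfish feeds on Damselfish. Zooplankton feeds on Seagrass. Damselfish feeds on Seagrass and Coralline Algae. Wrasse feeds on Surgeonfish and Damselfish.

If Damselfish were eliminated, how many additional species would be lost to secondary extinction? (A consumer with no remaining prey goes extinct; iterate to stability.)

3

Remove Damselfish.
Round 1: Triggerfish (all prey gone), Octopus (all prey gone) → extinct.
Round 2: Moray Eel (all prey gone) → extinct.
No further losses. Total secondary extinctions: 3.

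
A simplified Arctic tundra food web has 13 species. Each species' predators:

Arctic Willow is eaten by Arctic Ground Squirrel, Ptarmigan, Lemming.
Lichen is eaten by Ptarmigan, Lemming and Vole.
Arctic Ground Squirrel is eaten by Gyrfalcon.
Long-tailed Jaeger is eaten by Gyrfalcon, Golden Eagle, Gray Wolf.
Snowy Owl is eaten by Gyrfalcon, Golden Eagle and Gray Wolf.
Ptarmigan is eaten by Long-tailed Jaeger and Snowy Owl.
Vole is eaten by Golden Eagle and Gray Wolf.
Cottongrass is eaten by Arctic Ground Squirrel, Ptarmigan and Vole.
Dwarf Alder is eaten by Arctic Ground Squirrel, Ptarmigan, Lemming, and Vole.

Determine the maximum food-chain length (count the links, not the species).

3 links

One longest chain: Arctic Willow → Ptarmigan → Snowy Owl → Gyrfalcon.
It has 4 species and 3 links.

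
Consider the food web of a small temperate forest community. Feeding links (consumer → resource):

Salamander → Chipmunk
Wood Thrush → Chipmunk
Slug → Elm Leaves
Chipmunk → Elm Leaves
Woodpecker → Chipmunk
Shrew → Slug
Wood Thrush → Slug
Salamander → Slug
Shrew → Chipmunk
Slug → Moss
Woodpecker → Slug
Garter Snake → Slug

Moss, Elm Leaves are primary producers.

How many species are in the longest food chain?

One longest chain: Elm Leaves → Chipmunk → Wood Thrush.
It has 3 species and 2 links.

3 species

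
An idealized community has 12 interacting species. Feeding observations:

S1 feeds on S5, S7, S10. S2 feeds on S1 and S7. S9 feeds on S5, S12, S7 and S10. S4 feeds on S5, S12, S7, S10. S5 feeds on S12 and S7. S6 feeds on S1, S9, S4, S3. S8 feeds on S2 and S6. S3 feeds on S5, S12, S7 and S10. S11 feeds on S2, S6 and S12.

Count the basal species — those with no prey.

3

Basal species (no prey listed): S7, S10, S12.
Count: 3.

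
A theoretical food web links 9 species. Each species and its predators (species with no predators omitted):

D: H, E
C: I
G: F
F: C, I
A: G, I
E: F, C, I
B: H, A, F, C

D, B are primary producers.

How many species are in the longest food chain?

6 species

One longest chain: B → A → G → F → C → I.
It has 6 species and 5 links.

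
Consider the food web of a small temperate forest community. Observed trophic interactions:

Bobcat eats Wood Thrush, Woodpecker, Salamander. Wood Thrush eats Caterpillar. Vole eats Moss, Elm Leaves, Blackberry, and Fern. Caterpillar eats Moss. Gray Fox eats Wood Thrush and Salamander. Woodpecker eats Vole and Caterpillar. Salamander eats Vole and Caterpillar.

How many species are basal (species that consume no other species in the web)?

4

Basal species (no prey listed): Elm Leaves, Moss, Fern, Blackberry.
Count: 4.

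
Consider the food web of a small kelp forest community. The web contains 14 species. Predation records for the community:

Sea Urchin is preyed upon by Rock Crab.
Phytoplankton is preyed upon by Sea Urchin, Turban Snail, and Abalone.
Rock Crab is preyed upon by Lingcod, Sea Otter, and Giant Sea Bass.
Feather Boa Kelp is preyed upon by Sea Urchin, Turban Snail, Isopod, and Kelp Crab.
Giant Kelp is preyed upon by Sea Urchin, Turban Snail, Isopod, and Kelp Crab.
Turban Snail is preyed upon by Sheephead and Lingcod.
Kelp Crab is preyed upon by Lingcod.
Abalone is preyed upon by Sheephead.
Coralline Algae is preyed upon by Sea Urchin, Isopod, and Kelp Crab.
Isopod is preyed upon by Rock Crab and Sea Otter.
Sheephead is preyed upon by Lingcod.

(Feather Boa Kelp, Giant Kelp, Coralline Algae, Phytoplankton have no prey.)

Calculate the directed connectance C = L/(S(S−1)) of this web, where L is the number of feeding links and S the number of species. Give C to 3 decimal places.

The web has S = 14 species and L = 25 feeding links.
C = L / (S(S−1)) = 25 / 182 = 0.1374 ≈ 0.137.

C = 0.137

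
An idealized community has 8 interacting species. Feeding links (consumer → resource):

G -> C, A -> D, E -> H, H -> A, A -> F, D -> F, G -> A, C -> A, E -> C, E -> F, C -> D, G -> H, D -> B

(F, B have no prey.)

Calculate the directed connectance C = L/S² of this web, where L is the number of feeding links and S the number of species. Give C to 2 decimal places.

C = 0.20

The web has S = 8 species and L = 13 feeding links.
C = L / S² = 13 / 64 = 0.2031 ≈ 0.20.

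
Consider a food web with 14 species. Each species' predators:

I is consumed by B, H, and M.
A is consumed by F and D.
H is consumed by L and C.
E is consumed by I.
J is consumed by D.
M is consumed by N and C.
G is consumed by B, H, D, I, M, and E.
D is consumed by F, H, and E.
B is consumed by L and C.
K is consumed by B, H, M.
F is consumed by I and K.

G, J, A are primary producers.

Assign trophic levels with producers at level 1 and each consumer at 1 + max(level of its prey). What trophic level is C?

G is a producer → level 1.
D eats G (level 1); other prey at levels: J 1, A 1 → level 2.
F eats D (level 2); other prey at levels: A 1 → level 3.
K eats F → level 4.
M eats K (level 4); other prey at levels: G 1, I 4 → level 5.
C eats M (level 5); other prey at levels: H 5, B 5 → level 6.

Trophic level 6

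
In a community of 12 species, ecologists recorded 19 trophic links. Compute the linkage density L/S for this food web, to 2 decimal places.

There are L = 19 links among S = 12 species.
L/S = 19/12 = 1.5833 ≈ 1.58.

L/S = 1.58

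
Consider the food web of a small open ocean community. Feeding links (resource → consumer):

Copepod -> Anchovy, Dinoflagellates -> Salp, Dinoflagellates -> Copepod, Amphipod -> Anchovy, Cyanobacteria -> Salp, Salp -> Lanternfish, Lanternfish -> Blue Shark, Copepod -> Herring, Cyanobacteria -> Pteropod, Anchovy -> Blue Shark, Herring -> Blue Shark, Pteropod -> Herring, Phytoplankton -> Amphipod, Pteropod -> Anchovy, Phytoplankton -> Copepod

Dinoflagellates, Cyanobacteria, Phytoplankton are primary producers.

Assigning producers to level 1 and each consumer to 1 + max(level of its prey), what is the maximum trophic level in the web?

4

Producers (level 1): Dinoflagellates, Cyanobacteria, Phytoplankton.
Dinoflagellates → Salp → Lanternfish → Blue Shark gives Blue Shark level 4.
No species has a prey at level 4, so no species reaches level 5.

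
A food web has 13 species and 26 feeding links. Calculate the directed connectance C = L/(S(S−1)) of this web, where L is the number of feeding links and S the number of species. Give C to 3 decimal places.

C = 0.167

The web has S = 13 species and L = 26 feeding links.
C = L / (S(S−1)) = 26 / 156 = 0.1667 ≈ 0.167.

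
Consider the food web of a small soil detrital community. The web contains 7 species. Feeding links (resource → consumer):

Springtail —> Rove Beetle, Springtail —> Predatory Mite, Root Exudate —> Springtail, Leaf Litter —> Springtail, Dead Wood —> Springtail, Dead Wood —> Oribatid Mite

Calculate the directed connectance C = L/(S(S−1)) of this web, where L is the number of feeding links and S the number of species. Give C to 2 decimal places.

C = 0.14

The web has S = 7 species and L = 6 feeding links.
C = L / (S(S−1)) = 6 / 42 = 0.1429 ≈ 0.14.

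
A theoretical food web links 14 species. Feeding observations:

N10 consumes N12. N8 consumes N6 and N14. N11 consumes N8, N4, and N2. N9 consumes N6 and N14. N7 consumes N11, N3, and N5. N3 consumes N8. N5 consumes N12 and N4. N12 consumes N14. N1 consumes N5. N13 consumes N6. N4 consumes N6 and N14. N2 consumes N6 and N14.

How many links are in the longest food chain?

3 links

One longest chain: N14 → N12 → N5 → N1.
It has 4 species and 3 links.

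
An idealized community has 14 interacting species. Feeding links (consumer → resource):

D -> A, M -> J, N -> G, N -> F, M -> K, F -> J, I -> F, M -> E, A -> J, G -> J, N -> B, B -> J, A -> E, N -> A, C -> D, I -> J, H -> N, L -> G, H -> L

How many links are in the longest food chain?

3 links

One longest chain: E → A → D → C.
It has 4 species and 3 links.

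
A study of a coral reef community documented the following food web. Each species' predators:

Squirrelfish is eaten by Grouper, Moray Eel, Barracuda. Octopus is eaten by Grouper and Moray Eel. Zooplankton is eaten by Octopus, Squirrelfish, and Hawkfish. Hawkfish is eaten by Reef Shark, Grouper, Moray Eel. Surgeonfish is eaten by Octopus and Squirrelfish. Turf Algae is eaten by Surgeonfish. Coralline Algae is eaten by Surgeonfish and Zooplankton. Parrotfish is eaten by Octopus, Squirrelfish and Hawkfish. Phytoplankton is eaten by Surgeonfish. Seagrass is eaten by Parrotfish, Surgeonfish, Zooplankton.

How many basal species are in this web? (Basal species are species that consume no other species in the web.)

4

Basal species (no prey listed): Phytoplankton, Turf Algae, Coralline Algae, Seagrass.
Count: 4.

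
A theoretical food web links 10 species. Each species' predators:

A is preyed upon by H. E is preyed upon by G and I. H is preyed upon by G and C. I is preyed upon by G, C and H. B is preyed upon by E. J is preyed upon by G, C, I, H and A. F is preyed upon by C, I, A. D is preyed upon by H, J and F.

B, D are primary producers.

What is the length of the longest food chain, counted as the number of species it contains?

5 species

One longest chain: D → F → A → H → C.
It has 5 species and 4 links.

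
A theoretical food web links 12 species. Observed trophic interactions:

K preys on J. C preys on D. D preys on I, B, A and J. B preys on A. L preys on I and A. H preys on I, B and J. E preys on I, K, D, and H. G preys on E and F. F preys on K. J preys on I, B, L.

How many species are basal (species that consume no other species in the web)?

Basal species (no prey listed): I, A.
Count: 2.

2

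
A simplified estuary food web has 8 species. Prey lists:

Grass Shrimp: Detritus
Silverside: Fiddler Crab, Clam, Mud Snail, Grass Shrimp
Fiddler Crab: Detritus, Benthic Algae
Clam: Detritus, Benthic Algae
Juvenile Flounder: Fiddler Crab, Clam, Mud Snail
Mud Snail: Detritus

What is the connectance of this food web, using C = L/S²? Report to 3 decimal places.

The web has S = 8 species and L = 13 feeding links.
C = L / S² = 13 / 64 = 0.2031 ≈ 0.203.

C = 0.203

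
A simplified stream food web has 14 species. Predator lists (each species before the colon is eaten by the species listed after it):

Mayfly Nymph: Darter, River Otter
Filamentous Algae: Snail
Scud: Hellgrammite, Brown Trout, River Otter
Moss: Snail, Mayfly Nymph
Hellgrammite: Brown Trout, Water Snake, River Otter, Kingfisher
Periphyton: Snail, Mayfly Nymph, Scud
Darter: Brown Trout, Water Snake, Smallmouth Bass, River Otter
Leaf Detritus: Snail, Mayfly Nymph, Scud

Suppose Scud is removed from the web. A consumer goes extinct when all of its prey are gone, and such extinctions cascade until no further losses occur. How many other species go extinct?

Remove Scud.
Round 1: Hellgrammite (all prey gone) → extinct.
Round 2: Kingfisher (all prey gone) → extinct.
No further losses. Total secondary extinctions: 2.

2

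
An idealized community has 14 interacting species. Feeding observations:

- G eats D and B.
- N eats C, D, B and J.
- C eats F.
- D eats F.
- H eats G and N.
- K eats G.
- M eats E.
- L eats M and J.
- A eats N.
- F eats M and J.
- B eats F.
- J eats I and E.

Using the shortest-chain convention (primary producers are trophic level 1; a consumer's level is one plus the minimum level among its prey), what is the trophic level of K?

I is a producer → level 1.
J eats I → level 2.
F eats J → level 3.
D eats F → level 4.
G eats D → level 5.
K eats G → level 6.
No prey of K is below level 5, so 6 is the minimum.

Trophic level 6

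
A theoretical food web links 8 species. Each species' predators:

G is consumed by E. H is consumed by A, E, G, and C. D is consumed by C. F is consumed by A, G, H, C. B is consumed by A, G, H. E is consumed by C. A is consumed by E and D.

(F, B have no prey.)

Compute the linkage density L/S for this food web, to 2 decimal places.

There are L = 16 links among S = 8 species.
L/S = 16/8 = 2.0000 ≈ 2.00.

L/S = 2.00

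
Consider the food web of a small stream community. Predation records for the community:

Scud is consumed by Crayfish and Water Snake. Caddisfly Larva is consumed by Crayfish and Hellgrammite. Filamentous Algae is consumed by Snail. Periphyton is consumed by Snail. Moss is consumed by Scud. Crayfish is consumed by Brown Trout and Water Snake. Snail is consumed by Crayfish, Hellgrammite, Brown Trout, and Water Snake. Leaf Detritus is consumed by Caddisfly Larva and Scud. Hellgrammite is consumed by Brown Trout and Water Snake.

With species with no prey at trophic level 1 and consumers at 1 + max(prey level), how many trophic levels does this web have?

4

Basal resources (level 1): Leaf Detritus, Moss, Periphyton, Filamentous Algae.
Periphyton → Snail → Hellgrammite → Water Snake gives Water Snake level 4.
No species has a prey at level 4, so no species reaches level 5.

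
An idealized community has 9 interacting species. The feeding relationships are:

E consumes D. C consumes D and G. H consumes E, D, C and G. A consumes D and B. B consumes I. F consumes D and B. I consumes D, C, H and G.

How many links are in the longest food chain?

One longest chain: D → C → H → I → B → A.
It has 6 species and 5 links.

5 links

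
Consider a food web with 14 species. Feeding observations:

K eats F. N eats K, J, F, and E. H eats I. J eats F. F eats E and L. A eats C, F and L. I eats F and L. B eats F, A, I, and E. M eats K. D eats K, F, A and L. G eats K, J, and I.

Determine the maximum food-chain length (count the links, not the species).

3 links

One longest chain: E → F → K → D.
It has 4 species and 3 links.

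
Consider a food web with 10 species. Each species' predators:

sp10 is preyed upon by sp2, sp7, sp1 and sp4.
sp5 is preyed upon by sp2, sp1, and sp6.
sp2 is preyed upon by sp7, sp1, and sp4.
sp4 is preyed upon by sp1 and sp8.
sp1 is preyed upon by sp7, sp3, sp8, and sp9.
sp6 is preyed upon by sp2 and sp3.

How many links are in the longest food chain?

5 links

One longest chain: sp5 → sp6 → sp2 → sp4 → sp1 → sp7.
It has 6 species and 5 links.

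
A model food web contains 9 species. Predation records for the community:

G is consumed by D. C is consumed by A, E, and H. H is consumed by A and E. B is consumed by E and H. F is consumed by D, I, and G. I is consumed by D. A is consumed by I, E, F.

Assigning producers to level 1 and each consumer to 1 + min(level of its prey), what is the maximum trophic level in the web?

4

Producers (level 1): B, C.
Following each consumer down to its lowest-level prey: C → A → F → D (levels 1 through 4).
All prey of D (F 3, I 3, G 4) are at level 3 or above, so D is at level 1 + 3 = 4.
Every consumer has at least one prey at level 3 or below, so none exceeds level 4.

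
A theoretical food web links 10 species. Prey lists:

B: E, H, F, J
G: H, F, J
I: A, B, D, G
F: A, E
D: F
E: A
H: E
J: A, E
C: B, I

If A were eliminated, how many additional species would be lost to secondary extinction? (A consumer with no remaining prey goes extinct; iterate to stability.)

Remove A.
Round 1: E (all prey gone) → extinct.
Round 2: H (all prey gone), F (all prey gone), J (all prey gone) → extinct.
Round 3: B (all prey gone), D (all prey gone), G (all prey gone) → extinct.
Round 4: I (all prey gone) → extinct.
Round 5: C (all prey gone) → extinct.
No further losses. Total secondary extinctions: 9.

9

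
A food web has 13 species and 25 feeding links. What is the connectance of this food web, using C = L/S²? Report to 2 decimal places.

C = 0.15

The web has S = 13 species and L = 25 feeding links.
C = L / S² = 25 / 169 = 0.1479 ≈ 0.15.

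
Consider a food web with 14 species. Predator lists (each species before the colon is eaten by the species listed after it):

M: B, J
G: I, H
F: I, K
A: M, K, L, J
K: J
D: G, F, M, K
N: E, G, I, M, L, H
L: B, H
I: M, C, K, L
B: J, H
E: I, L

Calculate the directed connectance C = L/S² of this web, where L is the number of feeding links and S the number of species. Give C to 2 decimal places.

C = 0.16

The web has S = 14 species and L = 31 feeding links.
C = L / S² = 31 / 196 = 0.1582 ≈ 0.16.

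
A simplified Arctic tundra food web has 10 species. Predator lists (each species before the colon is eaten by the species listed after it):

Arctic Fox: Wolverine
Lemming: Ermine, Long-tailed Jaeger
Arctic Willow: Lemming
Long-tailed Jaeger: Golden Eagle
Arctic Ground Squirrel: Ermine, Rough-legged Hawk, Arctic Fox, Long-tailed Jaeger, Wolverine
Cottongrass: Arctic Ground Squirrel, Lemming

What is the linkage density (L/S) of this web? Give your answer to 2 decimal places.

L/S = 1.20

There are L = 12 links among S = 10 species.
L/S = 12/10 = 1.2000 ≈ 1.20.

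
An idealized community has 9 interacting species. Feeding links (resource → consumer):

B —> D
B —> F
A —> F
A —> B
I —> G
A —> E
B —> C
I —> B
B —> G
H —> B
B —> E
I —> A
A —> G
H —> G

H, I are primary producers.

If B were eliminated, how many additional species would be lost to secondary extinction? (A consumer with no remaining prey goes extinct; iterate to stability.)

2

Remove B.
Round 1: C (all prey gone), D (all prey gone) → extinct.
No further losses. Total secondary extinctions: 2.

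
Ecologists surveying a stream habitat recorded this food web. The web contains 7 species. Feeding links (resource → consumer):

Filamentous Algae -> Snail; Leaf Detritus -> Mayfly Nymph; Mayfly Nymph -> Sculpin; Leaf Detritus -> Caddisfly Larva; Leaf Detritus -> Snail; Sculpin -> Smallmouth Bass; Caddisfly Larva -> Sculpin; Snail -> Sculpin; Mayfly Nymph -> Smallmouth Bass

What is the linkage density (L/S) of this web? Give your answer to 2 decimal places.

L/S = 1.29

There are L = 9 links among S = 7 species.
L/S = 9/7 = 1.2857 ≈ 1.29.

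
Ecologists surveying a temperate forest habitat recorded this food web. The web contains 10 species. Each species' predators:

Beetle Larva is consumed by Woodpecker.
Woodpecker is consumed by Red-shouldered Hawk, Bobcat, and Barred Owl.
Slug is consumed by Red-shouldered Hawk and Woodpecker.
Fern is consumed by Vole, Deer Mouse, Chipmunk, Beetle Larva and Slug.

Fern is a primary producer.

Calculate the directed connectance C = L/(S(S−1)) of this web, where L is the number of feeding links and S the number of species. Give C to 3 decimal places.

C = 0.122

The web has S = 10 species and L = 11 feeding links.
C = L / (S(S−1)) = 11 / 90 = 0.1222 ≈ 0.122.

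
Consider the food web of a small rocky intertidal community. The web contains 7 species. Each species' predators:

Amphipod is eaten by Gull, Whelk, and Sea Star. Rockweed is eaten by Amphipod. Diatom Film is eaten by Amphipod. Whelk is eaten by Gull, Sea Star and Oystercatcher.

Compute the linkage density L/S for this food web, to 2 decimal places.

L/S = 1.14

There are L = 8 links among S = 7 species.
L/S = 8/7 = 1.1429 ≈ 1.14.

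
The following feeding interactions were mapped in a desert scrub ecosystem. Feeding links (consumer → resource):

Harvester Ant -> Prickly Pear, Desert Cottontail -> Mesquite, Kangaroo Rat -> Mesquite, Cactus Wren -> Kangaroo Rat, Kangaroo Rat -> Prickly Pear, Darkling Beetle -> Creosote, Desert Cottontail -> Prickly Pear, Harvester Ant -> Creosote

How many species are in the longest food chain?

3 species

One longest chain: Prickly Pear → Kangaroo Rat → Cactus Wren.
It has 3 species and 2 links.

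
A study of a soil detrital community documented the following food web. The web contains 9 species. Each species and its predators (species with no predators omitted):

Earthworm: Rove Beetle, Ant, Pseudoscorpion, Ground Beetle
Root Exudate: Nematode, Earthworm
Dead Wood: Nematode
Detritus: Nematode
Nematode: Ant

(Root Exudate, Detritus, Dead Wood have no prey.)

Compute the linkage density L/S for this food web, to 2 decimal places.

There are L = 9 links among S = 9 species.
L/S = 9/9 = 1.0000 ≈ 1.00.

L/S = 1.00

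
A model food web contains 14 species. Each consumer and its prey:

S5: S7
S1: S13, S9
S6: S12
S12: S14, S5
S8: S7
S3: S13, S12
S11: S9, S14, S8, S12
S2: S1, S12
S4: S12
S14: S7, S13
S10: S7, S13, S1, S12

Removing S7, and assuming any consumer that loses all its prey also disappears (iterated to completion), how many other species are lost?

2

Remove S7.
Round 1: S5 (all prey gone), S8 (all prey gone) → extinct.
No further losses. Total secondary extinctions: 2.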